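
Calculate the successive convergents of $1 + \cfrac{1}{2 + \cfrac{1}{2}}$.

Using the convergent recurrence p_i = a_i*p_{i-1} + p_{i-2}, q_i = a_i*q_{i-1} + q_{i-2} with p_{-2}=0, p_{-1}=1, q_{-2}=1, q_{-1}=0:
  i=0: a_0=1, p_0 = 1*1 + 0 = 1, q_0 = 1*0 + 1 = 1.
  i=1: a_1=2, p_1 = 2*1 + 1 = 3, q_1 = 2*1 + 0 = 2.
  i=2: a_2=2, p_2 = 2*3 + 1 = 7, q_2 = 2*2 + 1 = 5.

1/1, 3/2, 7/5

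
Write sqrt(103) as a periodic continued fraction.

Write x_i = (sqrt(103) + m_i)/d_i with (m_0, d_0) = (0, 1). a_0 = floor(sqrt(103)) = 10, since 10^2 = 100 <= 103 < 121 = 11^2.
Iterate m_{i+1} = d_i*a_i - m_i, d_{i+1} = (103 - m_{i+1}^2)/d_i, a_{i+1} = floor((a_0 + m_{i+1})/d_{i+1}):
  m_1 = 1*10 - 0 = 10, d_1 = (103 - 10^2)/1 = 3/1 = 3, a_1 = floor((10 + 10)/3) = 6.
  m_2 = 3*6 - 10 = 8, d_2 = (103 - 8^2)/3 = 39/3 = 13, a_2 = floor((10 + 8)/13) = 1.
  m_3 = 13*1 - 8 = 5, d_3 = (103 - 5^2)/13 = 78/13 = 6, a_3 = floor((10 + 5)/6) = 2.
  m_4 = 6*2 - 5 = 7, d_4 = (103 - 7^2)/6 = 54/6 = 9, a_4 = floor((10 + 7)/9) = 1.
  m_5 = 9*1 - 7 = 2, d_5 = (103 - 2^2)/9 = 99/9 = 11, a_5 = floor((10 + 2)/11) = 1.
  m_6 = 11*1 - 2 = 9, d_6 = (103 - 9^2)/11 = 22/11 = 2, a_6 = floor((10 + 9)/2) = 9.
  m_7 = 2*9 - 9 = 9, d_7 = (103 - 9^2)/2 = 22/2 = 11, a_7 = floor((10 + 9)/11) = 1.
  m_8 = 11*1 - 9 = 2, d_8 = (103 - 2^2)/11 = 99/11 = 9, a_8 = floor((10 + 2)/9) = 1.
  m_9 = 9*1 - 2 = 7, d_9 = (103 - 7^2)/9 = 54/9 = 6, a_9 = floor((10 + 7)/6) = 2.
  m_10 = 6*2 - 7 = 5, d_10 = (103 - 5^2)/6 = 78/6 = 13, a_10 = floor((10 + 5)/13) = 1.
  m_11 = 13*1 - 5 = 8, d_11 = (103 - 8^2)/13 = 39/13 = 3, a_11 = floor((10 + 8)/3) = 6.
  m_12 = 3*6 - 8 = 10, d_12 = (103 - 10^2)/3 = 3/3 = 1, a_12 = floor((10 + 10)/1) = 20.
  m_13 = 1*20 - 10 = 10, d_13 = (103 - 10^2)/1 = 3/1 = 3: (m_13, d_13) = (m_1, d_1) = (10, 3), so from here the quotients repeat a_1, ..., a_12; the period length is 12.
Hence the expansion of sqrt(103) is a_0 = 10 followed by the repeating block 6, 1, 2, 1, 1, 9, 1, 1, 2, 1, 6, 20 (period 12).

[10; (6, 1, 2, 1, 1, 9, 1, 1, 2, 1, 6, 20)]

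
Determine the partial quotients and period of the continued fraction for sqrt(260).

Write x_i = (sqrt(260) + m_i)/d_i with (m_0, d_0) = (0, 1). a_0 = floor(sqrt(260)) = 16, since 16^2 = 256 <= 260 < 289 = 17^2.
Iterate m_{i+1} = d_i*a_i - m_i, d_{i+1} = (260 - m_{i+1}^2)/d_i, a_{i+1} = floor((a_0 + m_{i+1})/d_{i+1}):
  m_1 = 1*16 - 0 = 16, d_1 = (260 - 16^2)/1 = 4/1 = 4, a_1 = floor((16 + 16)/4) = 8.
  m_2 = 4*8 - 16 = 16, d_2 = (260 - 16^2)/4 = 4/4 = 1, a_2 = floor((16 + 16)/1) = 32.
  m_3 = 1*32 - 16 = 16, d_3 = (260 - 16^2)/1 = 4/1 = 4: (m_3, d_3) = (m_1, d_1) = (16, 4), so from here the quotients repeat a_1, a_2; the period length is 2.
Hence the expansion of sqrt(260) is a_0 = 16 followed by the repeating block 8, 32 (period 2).

[16; (8, 32)]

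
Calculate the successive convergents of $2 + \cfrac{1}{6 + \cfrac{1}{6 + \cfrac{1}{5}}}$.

2/1, 13/6, 80/37, 413/191

Using the convergent recurrence p_i = a_i*p_{i-1} + p_{i-2}, q_i = a_i*q_{i-1} + q_{i-2} with p_{-2}=0, p_{-1}=1, q_{-2}=1, q_{-1}=0:
  i=0: a_0=2, p_0 = 2*1 + 0 = 2, q_0 = 2*0 + 1 = 1.
  i=1: a_1=6, p_1 = 6*2 + 1 = 13, q_1 = 6*1 + 0 = 6.
  i=2: a_2=6, p_2 = 6*13 + 2 = 80, q_2 = 6*6 + 1 = 37.
  i=3: a_3=5, p_3 = 5*80 + 13 = 413, q_3 = 5*37 + 6 = 191.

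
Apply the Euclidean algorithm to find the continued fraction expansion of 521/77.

[6; 1, 3, 3, 1, 1, 2]

Run the Euclidean algorithm on 521 and 77; the successive quotients are the partial quotients a_0, a_1, ... (each step inverts the fractional part left over by the previous one):
  521 = 6*77 + 59, so a_0 = 6.
  77 = 1*59 + 18, so a_1 = 1.
  59 = 3*18 + 5, so a_2 = 3.
  18 = 3*5 + 3, so a_3 = 3.
  5 = 1*3 + 2, so a_4 = 1.
  3 = 1*2 + 1, so a_5 = 1.
  2 = 2*1 + 0, so a_6 = 2.
The remainder reaches 0 after 7 divisions, so the expansion has 7 partial quotients, read off in order.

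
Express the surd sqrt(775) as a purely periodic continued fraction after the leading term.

[27; (1, 5, 4, 1, 8, 2, 8, 1, 4, 5, 1, 54)]

Write x_i = (sqrt(775) + m_i)/d_i with (m_0, d_0) = (0, 1). a_0 = floor(sqrt(775)) = 27, since 27^2 = 729 <= 775 < 784 = 28^2.
Iterate m_{i+1} = d_i*a_i - m_i, d_{i+1} = (775 - m_{i+1}^2)/d_i, a_{i+1} = floor((a_0 + m_{i+1})/d_{i+1}):
  m_1 = 1*27 - 0 = 27, d_1 = (775 - 27^2)/1 = 46/1 = 46, a_1 = floor((27 + 27)/46) = 1.
  m_2 = 46*1 - 27 = 19, d_2 = (775 - 19^2)/46 = 414/46 = 9, a_2 = floor((27 + 19)/9) = 5.
  m_3 = 9*5 - 19 = 26, d_3 = (775 - 26^2)/9 = 99/9 = 11, a_3 = floor((27 + 26)/11) = 4.
  m_4 = 11*4 - 26 = 18, d_4 = (775 - 18^2)/11 = 451/11 = 41, a_4 = floor((27 + 18)/41) = 1.
  m_5 = 41*1 - 18 = 23, d_5 = (775 - 23^2)/41 = 246/41 = 6, a_5 = floor((27 + 23)/6) = 8.
  m_6 = 6*8 - 23 = 25, d_6 = (775 - 25^2)/6 = 150/6 = 25, a_6 = floor((27 + 25)/25) = 2.
  m_7 = 25*2 - 25 = 25, d_7 = (775 - 25^2)/25 = 150/25 = 6, a_7 = floor((27 + 25)/6) = 8.
  m_8 = 6*8 - 25 = 23, d_8 = (775 - 23^2)/6 = 246/6 = 41, a_8 = floor((27 + 23)/41) = 1.
  m_9 = 41*1 - 23 = 18, d_9 = (775 - 18^2)/41 = 451/41 = 11, a_9 = floor((27 + 18)/11) = 4.
  m_10 = 11*4 - 18 = 26, d_10 = (775 - 26^2)/11 = 99/11 = 9, a_10 = floor((27 + 26)/9) = 5.
  m_11 = 9*5 - 26 = 19, d_11 = (775 - 19^2)/9 = 414/9 = 46, a_11 = floor((27 + 19)/46) = 1.
  m_12 = 46*1 - 19 = 27, d_12 = (775 - 27^2)/46 = 46/46 = 1, a_12 = floor((27 + 27)/1) = 54.
  m_13 = 1*54 - 27 = 27, d_13 = (775 - 27^2)/1 = 46/1 = 46: (m_13, d_13) = (m_1, d_1) = (27, 46), so from here the quotients repeat a_1, ..., a_12; the period length is 12.
Hence the expansion of sqrt(775) is a_0 = 27 followed by the repeating block 1, 5, 4, 1, 8, 2, 8, 1, 4, 5, 1, 54 (period 12).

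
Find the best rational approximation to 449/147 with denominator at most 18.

55/18

Expand x = 449/147 as a continued fraction with the Euclidean algorithm:
  449 = 3*147 + 8, so a_0 = 3.
  147 = 18*8 + 3, so a_1 = 18.
  8 = 2*3 + 2, so a_2 = 2.
  3 = 1*2 + 1, so a_3 = 1.
  2 = 2*1 + 0, so a_4 = 2.
so x = [3; 18, 2, 1, 2].
Convergents (p_i = a_i*p_{i-1} + p_{i-2}, q_i = a_i*q_{i-1} + q_{i-2} with p_{-2}=0, p_{-1}=1, q_{-2}=1, q_{-1}=0), until the denominator exceeds 18:
  i=0: a_0=3, p_0 = 3*1 + 0 = 3, q_0 = 3*0 + 1 = 1.
  i=1: a_1=18, p_1 = 18*3 + 1 = 55, q_1 = 18*1 + 0 = 18.
  i=2: a_2=2, p_2 = 2*55 + 3 = 113, q_2 = 2*18 + 1 = 37.
q_2 = 37 > 18, so the last convergent with denominator <= 18 is p_1/q_1 = 55/18.
The closest fraction with denominator <= 18 is either p_1/q_1 or the intermediate fraction (k*p_1 + p_0)/(k*q_1 + q_0) with the largest k >= 1 whose denominator stays <= 18; these approach x as k grows, and every other convergent or intermediate fraction in range is farther away.
Largest k: floor((18 - q_0)/q_1) = floor((18 - 1)/18) = 0.
Since k = 0, no intermediate fraction beyond p_1/q_1 has denominator <= 18, so the convergent 55/18 is the closest (its error is |449*18 - 55*147|/(147*18) = 3/2646).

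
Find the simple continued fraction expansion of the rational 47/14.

Run the Euclidean algorithm on 47 and 14; the successive quotients are the partial quotients a_0, a_1, ... (each step inverts the fractional part left over by the previous one):
  47 = 3*14 + 5, so a_0 = 3.
  14 = 2*5 + 4, so a_1 = 2.
  5 = 1*4 + 1, so a_2 = 1.
  4 = 4*1 + 0, so a_3 = 4.
The remainder reaches 0 after 4 divisions, so the expansion has 4 partial quotients, read off in order.

[3; 2, 1, 4]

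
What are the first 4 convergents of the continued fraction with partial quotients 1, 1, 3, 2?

Using the convergent recurrence p_i = a_i*p_{i-1} + p_{i-2}, q_i = a_i*q_{i-1} + q_{i-2} with p_{-2}=0, p_{-1}=1, q_{-2}=1, q_{-1}=0:
  i=0: a_0=1, p_0 = 1*1 + 0 = 1, q_0 = 1*0 + 1 = 1.
  i=1: a_1=1, p_1 = 1*1 + 1 = 2, q_1 = 1*1 + 0 = 1.
  i=2: a_2=3, p_2 = 3*2 + 1 = 7, q_2 = 3*1 + 1 = 4.
  i=3: a_3=2, p_3 = 2*7 + 2 = 16, q_3 = 2*4 + 1 = 9.

1/1, 2/1, 7/4, 16/9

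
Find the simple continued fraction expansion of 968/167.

[5; 1, 3, 1, 10, 3]

Run the Euclidean algorithm on 968 and 167; the successive quotients are the partial quotients a_0, a_1, ... (each step inverts the fractional part left over by the previous one):
  968 = 5*167 + 133, so a_0 = 5.
  167 = 1*133 + 34, so a_1 = 1.
  133 = 3*34 + 31, so a_2 = 3.
  34 = 1*31 + 3, so a_3 = 1.
  31 = 10*3 + 1, so a_4 = 10.
  3 = 3*1 + 0, so a_5 = 3.
The remainder reaches 0 after 6 divisions, so the expansion has 6 partial quotients, read off in order.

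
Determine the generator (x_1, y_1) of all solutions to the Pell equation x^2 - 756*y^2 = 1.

First expand sqrt(756) as a continued fraction. With x_i = (sqrt(756) + m_i)/d_i and (m_0, d_0) = (0, 1): a_0 = floor(sqrt(756)) = 27, since 27^2 = 729 <= 756 < 784 = 28^2.
Iterate m_{i+1} = d_i*a_i - m_i, d_{i+1} = (756 - m_{i+1}^2)/d_i, a_{i+1} = floor((a_0 + m_{i+1})/d_{i+1}):
  m_1 = 1*27 - 0 = 27, d_1 = (756 - 27^2)/1 = 27/1 = 27, a_1 = floor((27 + 27)/27) = 2.
  m_2 = 27*2 - 27 = 27, d_2 = (756 - 27^2)/27 = 27/27 = 1, a_2 = floor((27 + 27)/1) = 54.
  m_3 = 1*54 - 27 = 27, d_3 = (756 - 27^2)/1 = 27/1 = 27: (m_3, d_3) = (m_1, d_1) = (27, 27), so from here the quotients repeat a_1, a_2; the period length is 2.
So sqrt(756) = [27; (2, 54)] with period length k = 2.
k is even, so the fundamental solution of x^2 - 756y^2 = 1 is (p_{k-1}, q_{k-1}) = (p_1, q_1); compute convergents through index 1.
Convergents (p_i = a_i*p_{i-1} + p_{i-2}, q_i = a_i*q_{i-1} + q_{i-2} with p_{-2}=0, p_{-1}=1, q_{-2}=1, q_{-1}=0):
  i=0: a_0=27, p_0 = 27*1 + 0 = 27, q_0 = 27*0 + 1 = 1.
  i=1: a_1=2, p_1 = 2*27 + 1 = 55, q_1 = 2*1 + 0 = 2.
Check: 55^2 - 756*2^2 = 3025 - 3024 = 1, so (x, y) = (55, 2) solves the equation, and by the theorem it is the least positive solution.

(x, y) = (55, 2)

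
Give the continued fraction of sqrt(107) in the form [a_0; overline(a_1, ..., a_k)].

Write x_i = (sqrt(107) + m_i)/d_i with (m_0, d_0) = (0, 1). a_0 = floor(sqrt(107)) = 10, since 10^2 = 100 <= 107 < 121 = 11^2.
Iterate m_{i+1} = d_i*a_i - m_i, d_{i+1} = (107 - m_{i+1}^2)/d_i, a_{i+1} = floor((a_0 + m_{i+1})/d_{i+1}):
  m_1 = 1*10 - 0 = 10, d_1 = (107 - 10^2)/1 = 7/1 = 7, a_1 = floor((10 + 10)/7) = 2.
  m_2 = 7*2 - 10 = 4, d_2 = (107 - 4^2)/7 = 91/7 = 13, a_2 = floor((10 + 4)/13) = 1.
  m_3 = 13*1 - 4 = 9, d_3 = (107 - 9^2)/13 = 26/13 = 2, a_3 = floor((10 + 9)/2) = 9.
  m_4 = 2*9 - 9 = 9, d_4 = (107 - 9^2)/2 = 26/2 = 13, a_4 = floor((10 + 9)/13) = 1.
  m_5 = 13*1 - 9 = 4, d_5 = (107 - 4^2)/13 = 91/13 = 7, a_5 = floor((10 + 4)/7) = 2.
  m_6 = 7*2 - 4 = 10, d_6 = (107 - 10^2)/7 = 7/7 = 1, a_6 = floor((10 + 10)/1) = 20.
  m_7 = 1*20 - 10 = 10, d_7 = (107 - 10^2)/1 = 7/1 = 7: (m_7, d_7) = (m_1, d_1) = (10, 7), so from here the quotients repeat a_1, ..., a_6; the period length is 6.
Hence the expansion of sqrt(107) is a_0 = 10 followed by the repeating block 2, 1, 9, 1, 2, 20 (period 6).

[10; overline(2, 1, 9, 1, 2, 20)]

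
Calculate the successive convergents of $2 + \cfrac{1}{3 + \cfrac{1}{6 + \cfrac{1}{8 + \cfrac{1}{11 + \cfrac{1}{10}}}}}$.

Using the convergent recurrence p_i = a_i*p_{i-1} + p_{i-2}, q_i = a_i*q_{i-1} + q_{i-2} with p_{-2}=0, p_{-1}=1, q_{-2}=1, q_{-1}=0:
  i=0: a_0=2, p_0 = 2*1 + 0 = 2, q_0 = 2*0 + 1 = 1.
  i=1: a_1=3, p_1 = 3*2 + 1 = 7, q_1 = 3*1 + 0 = 3.
  i=2: a_2=6, p_2 = 6*7 + 2 = 44, q_2 = 6*3 + 1 = 19.
  i=3: a_3=8, p_3 = 8*44 + 7 = 359, q_3 = 8*19 + 3 = 155.
  i=4: a_4=11, p_4 = 11*359 + 44 = 3993, q_4 = 11*155 + 19 = 1724.
  i=5: a_5=10, p_5 = 10*3993 + 359 = 40289, q_5 = 10*1724 + 155 = 17395.

2/1, 7/3, 44/19, 359/155, 3993/1724, 40289/17395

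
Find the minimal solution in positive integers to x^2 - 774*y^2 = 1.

First expand sqrt(774) as a continued fraction. With x_i = (sqrt(774) + m_i)/d_i and (m_0, d_0) = (0, 1): a_0 = floor(sqrt(774)) = 27, since 27^2 = 729 <= 774 < 784 = 28^2.
Iterate m_{i+1} = d_i*a_i - m_i, d_{i+1} = (774 - m_{i+1}^2)/d_i, a_{i+1} = floor((a_0 + m_{i+1})/d_{i+1}):
  m_1 = 1*27 - 0 = 27, d_1 = (774 - 27^2)/1 = 45/1 = 45, a_1 = floor((27 + 27)/45) = 1.
  m_2 = 45*1 - 27 = 18, d_2 = (774 - 18^2)/45 = 450/45 = 10, a_2 = floor((27 + 18)/10) = 4.
  m_3 = 10*4 - 18 = 22, d_3 = (774 - 22^2)/10 = 290/10 = 29, a_3 = floor((27 + 22)/29) = 1.
  m_4 = 29*1 - 22 = 7, d_4 = (774 - 7^2)/29 = 725/29 = 25, a_4 = floor((27 + 7)/25) = 1.
  m_5 = 25*1 - 7 = 18, d_5 = (774 - 18^2)/25 = 450/25 = 18, a_5 = floor((27 + 18)/18) = 2.
  m_6 = 18*2 - 18 = 18, d_6 = (774 - 18^2)/18 = 450/18 = 25, a_6 = floor((27 + 18)/25) = 1.
  m_7 = 25*1 - 18 = 7, d_7 = (774 - 7^2)/25 = 725/25 = 29, a_7 = floor((27 + 7)/29) = 1.
  m_8 = 29*1 - 7 = 22, d_8 = (774 - 22^2)/29 = 290/29 = 10, a_8 = floor((27 + 22)/10) = 4.
  m_9 = 10*4 - 22 = 18, d_9 = (774 - 18^2)/10 = 450/10 = 45, a_9 = floor((27 + 18)/45) = 1.
  m_10 = 45*1 - 18 = 27, d_10 = (774 - 27^2)/45 = 45/45 = 1, a_10 = floor((27 + 27)/1) = 54.
  m_11 = 1*54 - 27 = 27, d_11 = (774 - 27^2)/1 = 45/1 = 45: (m_11, d_11) = (m_1, d_1) = (27, 45), so from here the quotients repeat a_1, ..., a_10; the period length is 10.
So sqrt(774) = [27; (1, 4, 1, 1, 2, 1, 1, 4, 1, 54)] with period length k = 10.
k is even, so the fundamental solution of x^2 - 774y^2 = 1 is (p_{k-1}, q_{k-1}) = (p_9, q_9); compute convergents through index 9.
Convergents (p_i = a_i*p_{i-1} + p_{i-2}, q_i = a_i*q_{i-1} + q_{i-2} with p_{-2}=0, p_{-1}=1, q_{-2}=1, q_{-1}=0):
  i=0: a_0=27, p_0 = 27*1 + 0 = 27, q_0 = 27*0 + 1 = 1.
  i=1: a_1=1, p_1 = 1*27 + 1 = 28, q_1 = 1*1 + 0 = 1.
  i=2: a_2=4, p_2 = 4*28 + 27 = 139, q_2 = 4*1 + 1 = 5.
  i=3: a_3=1, p_3 = 1*139 + 28 = 167, q_3 = 1*5 + 1 = 6.
  i=4: a_4=1, p_4 = 1*167 + 139 = 306, q_4 = 1*6 + 5 = 11.
  i=5: a_5=2, p_5 = 2*306 + 167 = 779, q_5 = 2*11 + 6 = 28.
  i=6: a_6=1, p_6 = 1*779 + 306 = 1085, q_6 = 1*28 + 11 = 39.
  i=7: a_7=1, p_7 = 1*1085 + 779 = 1864, q_7 = 1*39 + 28 = 67.
  i=8: a_8=4, p_8 = 4*1864 + 1085 = 8541, q_8 = 4*67 + 39 = 307.
  i=9: a_9=1, p_9 = 1*8541 + 1864 = 10405, q_9 = 1*307 + 67 = 374.
Check: 10405^2 - 774*374^2 = 108264025 - 108264024 = 1, so (x, y) = (10405, 374) solves the equation, and by the theorem it is the least positive solution.

(x, y) = (10405, 374)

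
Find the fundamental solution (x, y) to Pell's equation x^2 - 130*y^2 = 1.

(x, y) = (6499, 570)

First expand sqrt(130) as a continued fraction. With x_i = (sqrt(130) + m_i)/d_i and (m_0, d_0) = (0, 1): a_0 = floor(sqrt(130)) = 11, since 11^2 = 121 <= 130 < 144 = 12^2.
Iterate m_{i+1} = d_i*a_i - m_i, d_{i+1} = (130 - m_{i+1}^2)/d_i, a_{i+1} = floor((a_0 + m_{i+1})/d_{i+1}):
  m_1 = 1*11 - 0 = 11, d_1 = (130 - 11^2)/1 = 9/1 = 9, a_1 = floor((11 + 11)/9) = 2.
  m_2 = 9*2 - 11 = 7, d_2 = (130 - 7^2)/9 = 81/9 = 9, a_2 = floor((11 + 7)/9) = 2.
  m_3 = 9*2 - 7 = 11, d_3 = (130 - 11^2)/9 = 9/9 = 1, a_3 = floor((11 + 11)/1) = 22.
  m_4 = 1*22 - 11 = 11, d_4 = (130 - 11^2)/1 = 9/1 = 9: (m_4, d_4) = (m_1, d_1) = (11, 9), so from here the quotients repeat a_1, ..., a_3; the period length is 3.
So sqrt(130) = [11; (2, 2, 22)] with period length k = 3.
k is odd, so (p_{k-1}, q_{k-1}) only solves x^2 - 130y^2 = -1 and the fundamental solution of x^2 - 130y^2 = 1 is (p_{2k-1}, q_{2k-1}) = (p_5, q_5); compute convergents through index 5, running through the period twice.
Convergents (p_i = a_i*p_{i-1} + p_{i-2}, q_i = a_i*q_{i-1} + q_{i-2} with p_{-2}=0, p_{-1}=1, q_{-2}=1, q_{-1}=0):
  i=0: a_0=11, p_0 = 11*1 + 0 = 11, q_0 = 11*0 + 1 = 1.
  i=1: a_1=2, p_1 = 2*11 + 1 = 23, q_1 = 2*1 + 0 = 2.
  i=2: a_2=2, p_2 = 2*23 + 11 = 57, q_2 = 2*2 + 1 = 5.
  i=3: a_3=22, p_3 = 22*57 + 23 = 1277, q_3 = 22*5 + 2 = 112.
  i=4: a_4=2, p_4 = 2*1277 + 57 = 2611, q_4 = 2*112 + 5 = 229.
  i=5: a_5=2, p_5 = 2*2611 + 1277 = 6499, q_5 = 2*229 + 112 = 570.
Indeed p_2^2 - 130*q_2^2 = 3249 - 3250 = -1, not +1.
Check: 6499^2 - 130*570^2 = 42237001 - 42237000 = 1, so (x, y) = (6499, 570) solves the equation, and by the theorem it is the least positive solution.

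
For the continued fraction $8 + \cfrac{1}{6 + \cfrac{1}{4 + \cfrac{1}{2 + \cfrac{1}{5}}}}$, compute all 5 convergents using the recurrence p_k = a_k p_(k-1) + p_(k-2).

Using the convergent recurrence p_i = a_i*p_{i-1} + p_{i-2}, q_i = a_i*q_{i-1} + q_{i-2} with p_{-2}=0, p_{-1}=1, q_{-2}=1, q_{-1}=0:
  i=0: a_0=8, p_0 = 8*1 + 0 = 8, q_0 = 8*0 + 1 = 1.
  i=1: a_1=6, p_1 = 6*8 + 1 = 49, q_1 = 6*1 + 0 = 6.
  i=2: a_2=4, p_2 = 4*49 + 8 = 204, q_2 = 4*6 + 1 = 25.
  i=3: a_3=2, p_3 = 2*204 + 49 = 457, q_3 = 2*25 + 6 = 56.
  i=4: a_4=5, p_4 = 5*457 + 204 = 2489, q_4 = 5*56 + 25 = 305.

8/1, 49/6, 204/25, 457/56, 2489/305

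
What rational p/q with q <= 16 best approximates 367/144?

28/11

Expand x = 367/144 as a continued fraction with the Euclidean algorithm:
  367 = 2*144 + 79, so a_0 = 2.
  144 = 1*79 + 65, so a_1 = 1.
  79 = 1*65 + 14, so a_2 = 1.
  65 = 4*14 + 9, so a_3 = 4.
  14 = 1*9 + 5, so a_4 = 1.
  9 = 1*5 + 4, so a_5 = 1.
  5 = 1*4 + 1, so a_6 = 1.
  4 = 4*1 + 0, so a_7 = 4.
so x = [2; 1, 1, 4, 1, 1, 1, 4].
Convergents (p_i = a_i*p_{i-1} + p_{i-2}, q_i = a_i*q_{i-1} + q_{i-2} with p_{-2}=0, p_{-1}=1, q_{-2}=1, q_{-1}=0), until the denominator exceeds 16:
  i=0: a_0=2, p_0 = 2*1 + 0 = 2, q_0 = 2*0 + 1 = 1.
  i=1: a_1=1, p_1 = 1*2 + 1 = 3, q_1 = 1*1 + 0 = 1.
  i=2: a_2=1, p_2 = 1*3 + 2 = 5, q_2 = 1*1 + 1 = 2.
  i=3: a_3=4, p_3 = 4*5 + 3 = 23, q_3 = 4*2 + 1 = 9.
  i=4: a_4=1, p_4 = 1*23 + 5 = 28, q_4 = 1*9 + 2 = 11.
  i=5: a_5=1, p_5 = 1*28 + 23 = 51, q_5 = 1*11 + 9 = 20.
q_5 = 20 > 16, so the last convergent with denominator <= 16 is p_4/q_4 = 28/11.
The closest fraction with denominator <= 16 is either p_4/q_4 or the intermediate fraction (k*p_4 + p_3)/(k*q_4 + q_3) with the largest k >= 1 whose denominator stays <= 16; these approach x as k grows, and every other convergent or intermediate fraction in range is farther away.
Largest k: floor((16 - q_3)/q_4) = floor((16 - 9)/11) = 0.
Since k = 0, no intermediate fraction beyond p_4/q_4 has denominator <= 16, so the convergent 28/11 is the closest (its error is |367*11 - 28*144|/(144*11) = 5/1584).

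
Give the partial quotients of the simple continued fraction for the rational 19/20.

Run the Euclidean algorithm on 19 and 20; the successive quotients are the partial quotients a_0, a_1, ... (each step inverts the fractional part left over by the previous one):
  19 = 0*20 + 19, so a_0 = 0.
  20 = 1*19 + 1, so a_1 = 1.
  19 = 19*1 + 0, so a_2 = 19.
The remainder reaches 0 after 3 divisions, so the expansion has 3 partial quotients, read off in order.

[0; 1, 19]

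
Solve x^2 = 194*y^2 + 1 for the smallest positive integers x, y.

(x, y) = (195, 14)

First expand sqrt(194) as a continued fraction. With x_i = (sqrt(194) + m_i)/d_i and (m_0, d_0) = (0, 1): a_0 = floor(sqrt(194)) = 13, since 13^2 = 169 <= 194 < 196 = 14^2.
Iterate m_{i+1} = d_i*a_i - m_i, d_{i+1} = (194 - m_{i+1}^2)/d_i, a_{i+1} = floor((a_0 + m_{i+1})/d_{i+1}):
  m_1 = 1*13 - 0 = 13, d_1 = (194 - 13^2)/1 = 25/1 = 25, a_1 = floor((13 + 13)/25) = 1.
  m_2 = 25*1 - 13 = 12, d_2 = (194 - 12^2)/25 = 50/25 = 2, a_2 = floor((13 + 12)/2) = 12.
  m_3 = 2*12 - 12 = 12, d_3 = (194 - 12^2)/2 = 50/2 = 25, a_3 = floor((13 + 12)/25) = 1.
  m_4 = 25*1 - 12 = 13, d_4 = (194 - 13^2)/25 = 25/25 = 1, a_4 = floor((13 + 13)/1) = 26.
  m_5 = 1*26 - 13 = 13, d_5 = (194 - 13^2)/1 = 25/1 = 25: (m_5, d_5) = (m_1, d_1) = (13, 25), so from here the quotients repeat a_1, ..., a_4; the period length is 4.
So sqrt(194) = [13; (1, 12, 1, 26)] with period length k = 4.
k is even, so the fundamental solution of x^2 - 194y^2 = 1 is (p_{k-1}, q_{k-1}) = (p_3, q_3); compute convergents through index 3.
Convergents (p_i = a_i*p_{i-1} + p_{i-2}, q_i = a_i*q_{i-1} + q_{i-2} with p_{-2}=0, p_{-1}=1, q_{-2}=1, q_{-1}=0):
  i=0: a_0=13, p_0 = 13*1 + 0 = 13, q_0 = 13*0 + 1 = 1.
  i=1: a_1=1, p_1 = 1*13 + 1 = 14, q_1 = 1*1 + 0 = 1.
  i=2: a_2=12, p_2 = 12*14 + 13 = 181, q_2 = 12*1 + 1 = 13.
  i=3: a_3=1, p_3 = 1*181 + 14 = 195, q_3 = 1*13 + 1 = 14.
Check: 195^2 - 194*14^2 = 38025 - 38024 = 1, so (x, y) = (195, 14) solves the equation, and by the theorem it is the least positive solution.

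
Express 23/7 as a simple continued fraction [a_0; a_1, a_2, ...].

Run the Euclidean algorithm on 23 and 7; the successive quotients are the partial quotients a_0, a_1, ... (each step inverts the fractional part left over by the previous one):
  23 = 3*7 + 2, so a_0 = 3.
  7 = 3*2 + 1, so a_1 = 3.
  2 = 2*1 + 0, so a_2 = 2.
The remainder reaches 0 after 3 divisions, so the expansion has 3 partial quotients, read off in order.

[3; 3, 2]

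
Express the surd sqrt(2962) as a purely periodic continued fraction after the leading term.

Write x_i = (sqrt(2962) + m_i)/d_i with (m_0, d_0) = (0, 1). a_0 = floor(sqrt(2962)) = 54, since 54^2 = 2916 <= 2962 < 3025 = 55^2.
Iterate m_{i+1} = d_i*a_i - m_i, d_{i+1} = (2962 - m_{i+1}^2)/d_i, a_{i+1} = floor((a_0 + m_{i+1})/d_{i+1}):
  m_1 = 1*54 - 0 = 54, d_1 = (2962 - 54^2)/1 = 46/1 = 46, a_1 = floor((54 + 54)/46) = 2.
  m_2 = 46*2 - 54 = 38, d_2 = (2962 - 38^2)/46 = 1518/46 = 33, a_2 = floor((54 + 38)/33) = 2.
  m_3 = 33*2 - 38 = 28, d_3 = (2962 - 28^2)/33 = 2178/33 = 66, a_3 = floor((54 + 28)/66) = 1.
  m_4 = 66*1 - 28 = 38, d_4 = (2962 - 38^2)/66 = 1518/66 = 23, a_4 = floor((54 + 38)/23) = 4.
  m_5 = 23*4 - 38 = 54, d_5 = (2962 - 54^2)/23 = 46/23 = 2, a_5 = floor((54 + 54)/2) = 54.
  m_6 = 2*54 - 54 = 54, d_6 = (2962 - 54^2)/2 = 46/2 = 23, a_6 = floor((54 + 54)/23) = 4.
  m_7 = 23*4 - 54 = 38, d_7 = (2962 - 38^2)/23 = 1518/23 = 66, a_7 = floor((54 + 38)/66) = 1.
  m_8 = 66*1 - 38 = 28, d_8 = (2962 - 28^2)/66 = 2178/66 = 33, a_8 = floor((54 + 28)/33) = 2.
  m_9 = 33*2 - 28 = 38, d_9 = (2962 - 38^2)/33 = 1518/33 = 46, a_9 = floor((54 + 38)/46) = 2.
  m_10 = 46*2 - 38 = 54, d_10 = (2962 - 54^2)/46 = 46/46 = 1, a_10 = floor((54 + 54)/1) = 108.
  m_11 = 1*108 - 54 = 54, d_11 = (2962 - 54^2)/1 = 46/1 = 46: (m_11, d_11) = (m_1, d_1) = (54, 46), so from here the quotients repeat a_1, ..., a_10; the period length is 10.
Hence the expansion of sqrt(2962) is a_0 = 54 followed by the repeating block 2, 2, 1, 4, 54, 4, 1, 2, 2, 108 (period 10).

[54; (2, 2, 1, 4, 54, 4, 1, 2, 2, 108)]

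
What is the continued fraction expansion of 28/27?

[1; 27]

Run the Euclidean algorithm on 28 and 27; the successive quotients are the partial quotients a_0, a_1, ... (each step inverts the fractional part left over by the previous one):
  28 = 1*27 + 1, so a_0 = 1.
  27 = 27*1 + 0, so a_1 = 27.
The remainder reaches 0 after 2 divisions, so the expansion has 2 partial quotients, read off in order.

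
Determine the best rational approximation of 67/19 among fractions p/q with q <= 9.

Expand x = 67/19 as a continued fraction with the Euclidean algorithm:
  67 = 3*19 + 10, so a_0 = 3.
  19 = 1*10 + 9, so a_1 = 1.
  10 = 1*9 + 1, so a_2 = 1.
  9 = 9*1 + 0, so a_3 = 9.
so x = [3; 1, 1, 9].
Convergents (p_i = a_i*p_{i-1} + p_{i-2}, q_i = a_i*q_{i-1} + q_{i-2} with p_{-2}=0, p_{-1}=1, q_{-2}=1, q_{-1}=0), until the denominator exceeds 9:
  i=0: a_0=3, p_0 = 3*1 + 0 = 3, q_0 = 3*0 + 1 = 1.
  i=1: a_1=1, p_1 = 1*3 + 1 = 4, q_1 = 1*1 + 0 = 1.
  i=2: a_2=1, p_2 = 1*4 + 3 = 7, q_2 = 1*1 + 1 = 2.
  i=3: a_3=9, p_3 = 9*7 + 4 = 67, q_3 = 9*2 + 1 = 19.
q_3 = 19 > 9, so the last convergent with denominator <= 9 is p_2/q_2 = 7/2.
The closest fraction with denominator <= 9 is either p_2/q_2 or the intermediate fraction (k*p_2 + p_1)/(k*q_2 + q_1) with the largest k >= 1 whose denominator stays <= 9; these approach x as k grows, and every other convergent or intermediate fraction in range is farther away.
Largest k: floor((9 - q_1)/q_2) = floor((9 - 1)/2) = 4.
That gives (4*7 + 4)/(4*2 + 1) = 32/9.
Compare the errors: |x - 7/2| = |67*2 - 7*19|/(19*2) = 1/38, and |x - 32/9| = |67*9 - 32*19|/(19*9) = 5/171.
Cross-multiplying, 1*171 = 171 < 190 = 5*38, so 1/38 is smaller: the convergent 7/2 is closer to x than 32/9.

7/2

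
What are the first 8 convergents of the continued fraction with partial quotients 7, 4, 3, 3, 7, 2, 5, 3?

7/1, 29/4, 94/13, 311/43, 2271/314, 4853/671, 26536/3669, 84461/11678

Using the convergent recurrence p_i = a_i*p_{i-1} + p_{i-2}, q_i = a_i*q_{i-1} + q_{i-2} with p_{-2}=0, p_{-1}=1, q_{-2}=1, q_{-1}=0:
  i=0: a_0=7, p_0 = 7*1 + 0 = 7, q_0 = 7*0 + 1 = 1.
  i=1: a_1=4, p_1 = 4*7 + 1 = 29, q_1 = 4*1 + 0 = 4.
  i=2: a_2=3, p_2 = 3*29 + 7 = 94, q_2 = 3*4 + 1 = 13.
  i=3: a_3=3, p_3 = 3*94 + 29 = 311, q_3 = 3*13 + 4 = 43.
  i=4: a_4=7, p_4 = 7*311 + 94 = 2271, q_4 = 7*43 + 13 = 314.
  i=5: a_5=2, p_5 = 2*2271 + 311 = 4853, q_5 = 2*314 + 43 = 671.
  i=6: a_6=5, p_6 = 5*4853 + 2271 = 26536, q_6 = 5*671 + 314 = 3669.
  i=7: a_7=3, p_7 = 3*26536 + 4853 = 84461, q_7 = 3*3669 + 671 = 11678.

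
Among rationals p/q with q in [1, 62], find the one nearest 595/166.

190/53

Expand x = 595/166 as a continued fraction with the Euclidean algorithm:
  595 = 3*166 + 97, so a_0 = 3.
  166 = 1*97 + 69, so a_1 = 1.
  97 = 1*69 + 28, so a_2 = 1.
  69 = 2*28 + 13, so a_3 = 2.
  28 = 2*13 + 2, so a_4 = 2.
  13 = 6*2 + 1, so a_5 = 6.
  2 = 2*1 + 0, so a_6 = 2.
so x = [3; 1, 1, 2, 2, 6, 2].
Convergents (p_i = a_i*p_{i-1} + p_{i-2}, q_i = a_i*q_{i-1} + q_{i-2} with p_{-2}=0, p_{-1}=1, q_{-2}=1, q_{-1}=0), until the denominator exceeds 62:
  i=0: a_0=3, p_0 = 3*1 + 0 = 3, q_0 = 3*0 + 1 = 1.
  i=1: a_1=1, p_1 = 1*3 + 1 = 4, q_1 = 1*1 + 0 = 1.
  i=2: a_2=1, p_2 = 1*4 + 3 = 7, q_2 = 1*1 + 1 = 2.
  i=3: a_3=2, p_3 = 2*7 + 4 = 18, q_3 = 2*2 + 1 = 5.
  i=4: a_4=2, p_4 = 2*18 + 7 = 43, q_4 = 2*5 + 2 = 12.
  i=5: a_5=6, p_5 = 6*43 + 18 = 276, q_5 = 6*12 + 5 = 77.
q_5 = 77 > 62, so the last convergent with denominator <= 62 is p_4/q_4 = 43/12.
The closest fraction with denominator <= 62 is either p_4/q_4 or the intermediate fraction (k*p_4 + p_3)/(k*q_4 + q_3) with the largest k >= 1 whose denominator stays <= 62; these approach x as k grows, and every other convergent or intermediate fraction in range is farther away.
Largest k: floor((62 - q_3)/q_4) = floor((62 - 5)/12) = 4.
That gives (4*43 + 18)/(4*12 + 5) = 190/53.
Compare the errors: |x - 43/12| = |595*12 - 43*166|/(166*12) = 2/1992, and |x - 190/53| = |595*53 - 190*166|/(166*53) = 5/8798.
Cross-multiplying, 5*1992 = 9960 < 17596 = 2*8798, so 5/8798 is smaller: the intermediate fraction 190/53 is closer to x than 43/12.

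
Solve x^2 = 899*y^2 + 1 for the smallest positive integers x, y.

(x, y) = (30, 1)

First expand sqrt(899) as a continued fraction. With x_i = (sqrt(899) + m_i)/d_i and (m_0, d_0) = (0, 1): a_0 = floor(sqrt(899)) = 29, since 29^2 = 841 <= 899 < 900 = 30^2.
Iterate m_{i+1} = d_i*a_i - m_i, d_{i+1} = (899 - m_{i+1}^2)/d_i, a_{i+1} = floor((a_0 + m_{i+1})/d_{i+1}):
  m_1 = 1*29 - 0 = 29, d_1 = (899 - 29^2)/1 = 58/1 = 58, a_1 = floor((29 + 29)/58) = 1.
  m_2 = 58*1 - 29 = 29, d_2 = (899 - 29^2)/58 = 58/58 = 1, a_2 = floor((29 + 29)/1) = 58.
  m_3 = 1*58 - 29 = 29, d_3 = (899 - 29^2)/1 = 58/1 = 58: (m_3, d_3) = (m_1, d_1) = (29, 58), so from here the quotients repeat a_1, a_2; the period length is 2.
So sqrt(899) = [29; (1, 58)] with period length k = 2.
k is even, so the fundamental solution of x^2 - 899y^2 = 1 is (p_{k-1}, q_{k-1}) = (p_1, q_1); compute convergents through index 1.
Convergents (p_i = a_i*p_{i-1} + p_{i-2}, q_i = a_i*q_{i-1} + q_{i-2} with p_{-2}=0, p_{-1}=1, q_{-2}=1, q_{-1}=0):
  i=0: a_0=29, p_0 = 29*1 + 0 = 29, q_0 = 29*0 + 1 = 1.
  i=1: a_1=1, p_1 = 1*29 + 1 = 30, q_1 = 1*1 + 0 = 1.
Check: 30^2 - 899*1^2 = 900 - 899 = 1, so (x, y) = (30, 1) solves the equation, and by the theorem it is the least positive solution.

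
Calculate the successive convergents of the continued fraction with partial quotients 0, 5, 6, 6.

0/1, 1/5, 6/31, 37/191

Using the convergent recurrence p_i = a_i*p_{i-1} + p_{i-2}, q_i = a_i*q_{i-1} + q_{i-2} with p_{-2}=0, p_{-1}=1, q_{-2}=1, q_{-1}=0:
  i=0: a_0=0, p_0 = 0*1 + 0 = 0, q_0 = 0*0 + 1 = 1.
  i=1: a_1=5, p_1 = 5*0 + 1 = 1, q_1 = 5*1 + 0 = 5.
  i=2: a_2=6, p_2 = 6*1 + 0 = 6, q_2 = 6*5 + 1 = 31.
  i=3: a_3=6, p_3 = 6*6 + 1 = 37, q_3 = 6*31 + 5 = 191.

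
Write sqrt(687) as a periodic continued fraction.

Write x_i = (sqrt(687) + m_i)/d_i with (m_0, d_0) = (0, 1). a_0 = floor(sqrt(687)) = 26, since 26^2 = 676 <= 687 < 729 = 27^2.
Iterate m_{i+1} = d_i*a_i - m_i, d_{i+1} = (687 - m_{i+1}^2)/d_i, a_{i+1} = floor((a_0 + m_{i+1})/d_{i+1}):
  m_1 = 1*26 - 0 = 26, d_1 = (687 - 26^2)/1 = 11/1 = 11, a_1 = floor((26 + 26)/11) = 4.
  m_2 = 11*4 - 26 = 18, d_2 = (687 - 18^2)/11 = 363/11 = 33, a_2 = floor((26 + 18)/33) = 1.
  m_3 = 33*1 - 18 = 15, d_3 = (687 - 15^2)/33 = 462/33 = 14, a_3 = floor((26 + 15)/14) = 2.
  m_4 = 14*2 - 15 = 13, d_4 = (687 - 13^2)/14 = 518/14 = 37, a_4 = floor((26 + 13)/37) = 1.
  m_5 = 37*1 - 13 = 24, d_5 = (687 - 24^2)/37 = 111/37 = 3, a_5 = floor((26 + 24)/3) = 16.
  m_6 = 3*16 - 24 = 24, d_6 = (687 - 24^2)/3 = 111/3 = 37, a_6 = floor((26 + 24)/37) = 1.
  m_7 = 37*1 - 24 = 13, d_7 = (687 - 13^2)/37 = 518/37 = 14, a_7 = floor((26 + 13)/14) = 2.
  m_8 = 14*2 - 13 = 15, d_8 = (687 - 15^2)/14 = 462/14 = 33, a_8 = floor((26 + 15)/33) = 1.
  m_9 = 33*1 - 15 = 18, d_9 = (687 - 18^2)/33 = 363/33 = 11, a_9 = floor((26 + 18)/11) = 4.
  m_10 = 11*4 - 18 = 26, d_10 = (687 - 26^2)/11 = 11/11 = 1, a_10 = floor((26 + 26)/1) = 52.
  m_11 = 1*52 - 26 = 26, d_11 = (687 - 26^2)/1 = 11/1 = 11: (m_11, d_11) = (m_1, d_1) = (26, 11), so from here the quotients repeat a_1, ..., a_10; the period length is 10.
Hence the expansion of sqrt(687) is a_0 = 26 followed by the repeating block 4, 1, 2, 1, 16, 1, 2, 1, 4, 52 (period 10).

[26; (4, 1, 2, 1, 16, 1, 2, 1, 4, 52)]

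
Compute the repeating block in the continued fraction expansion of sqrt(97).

[9; (1, 5, 1, 1, 1, 1, 1, 1, 5, 1, 18)]

Write x_i = (sqrt(97) + m_i)/d_i with (m_0, d_0) = (0, 1). a_0 = floor(sqrt(97)) = 9, since 9^2 = 81 <= 97 < 100 = 10^2.
Iterate m_{i+1} = d_i*a_i - m_i, d_{i+1} = (97 - m_{i+1}^2)/d_i, a_{i+1} = floor((a_0 + m_{i+1})/d_{i+1}):
  m_1 = 1*9 - 0 = 9, d_1 = (97 - 9^2)/1 = 16/1 = 16, a_1 = floor((9 + 9)/16) = 1.
  m_2 = 16*1 - 9 = 7, d_2 = (97 - 7^2)/16 = 48/16 = 3, a_2 = floor((9 + 7)/3) = 5.
  m_3 = 3*5 - 7 = 8, d_3 = (97 - 8^2)/3 = 33/3 = 11, a_3 = floor((9 + 8)/11) = 1.
  m_4 = 11*1 - 8 = 3, d_4 = (97 - 3^2)/11 = 88/11 = 8, a_4 = floor((9 + 3)/8) = 1.
  m_5 = 8*1 - 3 = 5, d_5 = (97 - 5^2)/8 = 72/8 = 9, a_5 = floor((9 + 5)/9) = 1.
  m_6 = 9*1 - 5 = 4, d_6 = (97 - 4^2)/9 = 81/9 = 9, a_6 = floor((9 + 4)/9) = 1.
  m_7 = 9*1 - 4 = 5, d_7 = (97 - 5^2)/9 = 72/9 = 8, a_7 = floor((9 + 5)/8) = 1.
  m_8 = 8*1 - 5 = 3, d_8 = (97 - 3^2)/8 = 88/8 = 11, a_8 = floor((9 + 3)/11) = 1.
  m_9 = 11*1 - 3 = 8, d_9 = (97 - 8^2)/11 = 33/11 = 3, a_9 = floor((9 + 8)/3) = 5.
  m_10 = 3*5 - 8 = 7, d_10 = (97 - 7^2)/3 = 48/3 = 16, a_10 = floor((9 + 7)/16) = 1.
  m_11 = 16*1 - 7 = 9, d_11 = (97 - 9^2)/16 = 16/16 = 1, a_11 = floor((9 + 9)/1) = 18.
  m_12 = 1*18 - 9 = 9, d_12 = (97 - 9^2)/1 = 16/1 = 16: (m_12, d_12) = (m_1, d_1) = (9, 16), so from here the quotients repeat a_1, ..., a_11; the period length is 11.
Hence the expansion of sqrt(97) is a_0 = 9 followed by the repeating block 1, 5, 1, 1, 1, 1, 1, 1, 5, 1, 18 (period 11).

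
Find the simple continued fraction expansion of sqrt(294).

Write x_i = (sqrt(294) + m_i)/d_i with (m_0, d_0) = (0, 1). a_0 = floor(sqrt(294)) = 17, since 17^2 = 289 <= 294 < 324 = 18^2.
Iterate m_{i+1} = d_i*a_i - m_i, d_{i+1} = (294 - m_{i+1}^2)/d_i, a_{i+1} = floor((a_0 + m_{i+1})/d_{i+1}):
  m_1 = 1*17 - 0 = 17, d_1 = (294 - 17^2)/1 = 5/1 = 5, a_1 = floor((17 + 17)/5) = 6.
  m_2 = 5*6 - 17 = 13, d_2 = (294 - 13^2)/5 = 125/5 = 25, a_2 = floor((17 + 13)/25) = 1.
  m_3 = 25*1 - 13 = 12, d_3 = (294 - 12^2)/25 = 150/25 = 6, a_3 = floor((17 + 12)/6) = 4.
  m_4 = 6*4 - 12 = 12, d_4 = (294 - 12^2)/6 = 150/6 = 25, a_4 = floor((17 + 12)/25) = 1.
  m_5 = 25*1 - 12 = 13, d_5 = (294 - 13^2)/25 = 125/25 = 5, a_5 = floor((17 + 13)/5) = 6.
  m_6 = 5*6 - 13 = 17, d_6 = (294 - 17^2)/5 = 5/5 = 1, a_6 = floor((17 + 17)/1) = 34.
  m_7 = 1*34 - 17 = 17, d_7 = (294 - 17^2)/1 = 5/1 = 5: (m_7, d_7) = (m_1, d_1) = (17, 5), so from here the quotients repeat a_1, ..., a_6; the period length is 6.
Hence the expansion of sqrt(294) is a_0 = 17 followed by the repeating block 6, 1, 4, 1, 6, 34 (period 6).

[17; (6, 1, 4, 1, 6, 34)]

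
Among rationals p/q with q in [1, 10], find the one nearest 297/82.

Expand x = 297/82 as a continued fraction with the Euclidean algorithm:
  297 = 3*82 + 51, so a_0 = 3.
  82 = 1*51 + 31, so a_1 = 1.
  51 = 1*31 + 20, so a_2 = 1.
  31 = 1*20 + 11, so a_3 = 1.
  20 = 1*11 + 9, so a_4 = 1.
  11 = 1*9 + 2, so a_5 = 1.
  9 = 4*2 + 1, so a_6 = 4.
  2 = 2*1 + 0, so a_7 = 2.
so x = [3; 1, 1, 1, 1, 1, 4, 2].
Convergents (p_i = a_i*p_{i-1} + p_{i-2}, q_i = a_i*q_{i-1} + q_{i-2} with p_{-2}=0, p_{-1}=1, q_{-2}=1, q_{-1}=0), until the denominator exceeds 10:
  i=0: a_0=3, p_0 = 3*1 + 0 = 3, q_0 = 3*0 + 1 = 1.
  i=1: a_1=1, p_1 = 1*3 + 1 = 4, q_1 = 1*1 + 0 = 1.
  i=2: a_2=1, p_2 = 1*4 + 3 = 7, q_2 = 1*1 + 1 = 2.
  i=3: a_3=1, p_3 = 1*7 + 4 = 11, q_3 = 1*2 + 1 = 3.
  i=4: a_4=1, p_4 = 1*11 + 7 = 18, q_4 = 1*3 + 2 = 5.
  i=5: a_5=1, p_5 = 1*18 + 11 = 29, q_5 = 1*5 + 3 = 8.
  i=6: a_6=4, p_6 = 4*29 + 18 = 134, q_6 = 4*8 + 5 = 37.
q_6 = 37 > 10, so the last convergent with denominator <= 10 is p_5/q_5 = 29/8.
The closest fraction with denominator <= 10 is either p_5/q_5 or the intermediate fraction (k*p_5 + p_4)/(k*q_5 + q_4) with the largest k >= 1 whose denominator stays <= 10; these approach x as k grows, and every other convergent or intermediate fraction in range is farther away.
Largest k: floor((10 - q_4)/q_5) = floor((10 - 5)/8) = 0.
Since k = 0, no intermediate fraction beyond p_5/q_5 has denominator <= 10, so the convergent 29/8 is the closest (its error is |297*8 - 29*82|/(82*8) = 2/656).

29/8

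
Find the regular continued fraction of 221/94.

[2; 2, 1, 5, 1, 1, 2]

Run the Euclidean algorithm on 221 and 94; the successive quotients are the partial quotients a_0, a_1, ... (each step inverts the fractional part left over by the previous one):
  221 = 2*94 + 33, so a_0 = 2.
  94 = 2*33 + 28, so a_1 = 2.
  33 = 1*28 + 5, so a_2 = 1.
  28 = 5*5 + 3, so a_3 = 5.
  5 = 1*3 + 2, so a_4 = 1.
  3 = 1*2 + 1, so a_5 = 1.
  2 = 2*1 + 0, so a_6 = 2.
The remainder reaches 0 after 7 divisions, so the expansion has 7 partial quotients, read off in order.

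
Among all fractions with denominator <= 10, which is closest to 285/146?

Expand x = 285/146 as a continued fraction with the Euclidean algorithm:
  285 = 1*146 + 139, so a_0 = 1.
  146 = 1*139 + 7, so a_1 = 1.
  139 = 19*7 + 6, so a_2 = 19.
  7 = 1*6 + 1, so a_3 = 1.
  6 = 6*1 + 0, so a_4 = 6.
so x = [1; 1, 19, 1, 6].
Convergents (p_i = a_i*p_{i-1} + p_{i-2}, q_i = a_i*q_{i-1} + q_{i-2} with p_{-2}=0, p_{-1}=1, q_{-2}=1, q_{-1}=0), until the denominator exceeds 10:
  i=0: a_0=1, p_0 = 1*1 + 0 = 1, q_0 = 1*0 + 1 = 1.
  i=1: a_1=1, p_1 = 1*1 + 1 = 2, q_1 = 1*1 + 0 = 1.
  i=2: a_2=19, p_2 = 19*2 + 1 = 39, q_2 = 19*1 + 1 = 20.
q_2 = 20 > 10, so the last convergent with denominator <= 10 is p_1/q_1 = 2/1.
The closest fraction with denominator <= 10 is either p_1/q_1 or the intermediate fraction (k*p_1 + p_0)/(k*q_1 + q_0) with the largest k >= 1 whose denominator stays <= 10; these approach x as k grows, and every other convergent or intermediate fraction in range is farther away.
Largest k: floor((10 - q_0)/q_1) = floor((10 - 1)/1) = 9.
That gives (9*2 + 1)/(9*1 + 1) = 19/10.
Compare the errors: |x - 2/1| = |285*1 - 2*146|/(146*1) = 7/146, and |x - 19/10| = |285*10 - 19*146|/(146*10) = 76/1460.
Cross-multiplying, 7*1460 = 10220 < 11096 = 76*146, so 7/146 is smaller: the convergent 2/1 is closer to x than 19/10.

2/1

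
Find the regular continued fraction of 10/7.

Run the Euclidean algorithm on 10 and 7; the successive quotients are the partial quotients a_0, a_1, ... (each step inverts the fractional part left over by the previous one):
  10 = 1*7 + 3, so a_0 = 1.
  7 = 2*3 + 1, so a_1 = 2.
  3 = 3*1 + 0, so a_2 = 3.
The remainder reaches 0 after 3 divisions, so the expansion has 3 partial quotients, read off in order.

[1; 2, 3]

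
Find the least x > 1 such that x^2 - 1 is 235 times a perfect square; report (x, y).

(x, y) = (46, 3)

First expand sqrt(235) as a continued fraction. With x_i = (sqrt(235) + m_i)/d_i and (m_0, d_0) = (0, 1): a_0 = floor(sqrt(235)) = 15, since 15^2 = 225 <= 235 < 256 = 16^2.
Iterate m_{i+1} = d_i*a_i - m_i, d_{i+1} = (235 - m_{i+1}^2)/d_i, a_{i+1} = floor((a_0 + m_{i+1})/d_{i+1}):
  m_1 = 1*15 - 0 = 15, d_1 = (235 - 15^2)/1 = 10/1 = 10, a_1 = floor((15 + 15)/10) = 3.
  m_2 = 10*3 - 15 = 15, d_2 = (235 - 15^2)/10 = 10/10 = 1, a_2 = floor((15 + 15)/1) = 30.
  m_3 = 1*30 - 15 = 15, d_3 = (235 - 15^2)/1 = 10/1 = 10: (m_3, d_3) = (m_1, d_1) = (15, 10), so from here the quotients repeat a_1, a_2; the period length is 2.
So sqrt(235) = [15; (3, 30)] with period length k = 2.
k is even, so the fundamental solution of x^2 - 235y^2 = 1 is (p_{k-1}, q_{k-1}) = (p_1, q_1); compute convergents through index 1.
Convergents (p_i = a_i*p_{i-1} + p_{i-2}, q_i = a_i*q_{i-1} + q_{i-2} with p_{-2}=0, p_{-1}=1, q_{-2}=1, q_{-1}=0):
  i=0: a_0=15, p_0 = 15*1 + 0 = 15, q_0 = 15*0 + 1 = 1.
  i=1: a_1=3, p_1 = 3*15 + 1 = 46, q_1 = 3*1 + 0 = 3.
Check: 46^2 - 235*3^2 = 2116 - 2115 = 1, so (x, y) = (46, 3) solves the equation, and by the theorem it is the least positive solution.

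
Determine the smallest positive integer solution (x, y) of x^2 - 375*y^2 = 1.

(x, y) = (15124, 781)

First expand sqrt(375) as a continued fraction. With x_i = (sqrt(375) + m_i)/d_i and (m_0, d_0) = (0, 1): a_0 = floor(sqrt(375)) = 19, since 19^2 = 361 <= 375 < 400 = 20^2.
Iterate m_{i+1} = d_i*a_i - m_i, d_{i+1} = (375 - m_{i+1}^2)/d_i, a_{i+1} = floor((a_0 + m_{i+1})/d_{i+1}):
  m_1 = 1*19 - 0 = 19, d_1 = (375 - 19^2)/1 = 14/1 = 14, a_1 = floor((19 + 19)/14) = 2.
  m_2 = 14*2 - 19 = 9, d_2 = (375 - 9^2)/14 = 294/14 = 21, a_2 = floor((19 + 9)/21) = 1.
  m_3 = 21*1 - 9 = 12, d_3 = (375 - 12^2)/21 = 231/21 = 11, a_3 = floor((19 + 12)/11) = 2.
  m_4 = 11*2 - 12 = 10, d_4 = (375 - 10^2)/11 = 275/11 = 25, a_4 = floor((19 + 10)/25) = 1.
  m_5 = 25*1 - 10 = 15, d_5 = (375 - 15^2)/25 = 150/25 = 6, a_5 = floor((19 + 15)/6) = 5.
  m_6 = 6*5 - 15 = 15, d_6 = (375 - 15^2)/6 = 150/6 = 25, a_6 = floor((19 + 15)/25) = 1.
  m_7 = 25*1 - 15 = 10, d_7 = (375 - 10^2)/25 = 275/25 = 11, a_7 = floor((19 + 10)/11) = 2.
  m_8 = 11*2 - 10 = 12, d_8 = (375 - 12^2)/11 = 231/11 = 21, a_8 = floor((19 + 12)/21) = 1.
  m_9 = 21*1 - 12 = 9, d_9 = (375 - 9^2)/21 = 294/21 = 14, a_9 = floor((19 + 9)/14) = 2.
  m_10 = 14*2 - 9 = 19, d_10 = (375 - 19^2)/14 = 14/14 = 1, a_10 = floor((19 + 19)/1) = 38.
  m_11 = 1*38 - 19 = 19, d_11 = (375 - 19^2)/1 = 14/1 = 14: (m_11, d_11) = (m_1, d_1) = (19, 14), so from here the quotients repeat a_1, ..., a_10; the period length is 10.
So sqrt(375) = [19; (2, 1, 2, 1, 5, 1, 2, 1, 2, 38)] with period length k = 10.
k is even, so the fundamental solution of x^2 - 375y^2 = 1 is (p_{k-1}, q_{k-1}) = (p_9, q_9); compute convergents through index 9.
Convergents (p_i = a_i*p_{i-1} + p_{i-2}, q_i = a_i*q_{i-1} + q_{i-2} with p_{-2}=0, p_{-1}=1, q_{-2}=1, q_{-1}=0):
  i=0: a_0=19, p_0 = 19*1 + 0 = 19, q_0 = 19*0 + 1 = 1.
  i=1: a_1=2, p_1 = 2*19 + 1 = 39, q_1 = 2*1 + 0 = 2.
  i=2: a_2=1, p_2 = 1*39 + 19 = 58, q_2 = 1*2 + 1 = 3.
  i=3: a_3=2, p_3 = 2*58 + 39 = 155, q_3 = 2*3 + 2 = 8.
  i=4: a_4=1, p_4 = 1*155 + 58 = 213, q_4 = 1*8 + 3 = 11.
  i=5: a_5=5, p_5 = 5*213 + 155 = 1220, q_5 = 5*11 + 8 = 63.
  i=6: a_6=1, p_6 = 1*1220 + 213 = 1433, q_6 = 1*63 + 11 = 74.
  i=7: a_7=2, p_7 = 2*1433 + 1220 = 4086, q_7 = 2*74 + 63 = 211.
  i=8: a_8=1, p_8 = 1*4086 + 1433 = 5519, q_8 = 1*211 + 74 = 285.
  i=9: a_9=2, p_9 = 2*5519 + 4086 = 15124, q_9 = 2*285 + 211 = 781.
Check: 15124^2 - 375*781^2 = 228735376 - 228735375 = 1, so (x, y) = (15124, 781) solves the equation, and by the theorem it is the least positive solution.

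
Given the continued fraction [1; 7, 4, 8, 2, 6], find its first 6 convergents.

1/1, 8/7, 33/29, 272/239, 577/507, 3734/3281

Using the convergent recurrence p_i = a_i*p_{i-1} + p_{i-2}, q_i = a_i*q_{i-1} + q_{i-2} with p_{-2}=0, p_{-1}=1, q_{-2}=1, q_{-1}=0:
  i=0: a_0=1, p_0 = 1*1 + 0 = 1, q_0 = 1*0 + 1 = 1.
  i=1: a_1=7, p_1 = 7*1 + 1 = 8, q_1 = 7*1 + 0 = 7.
  i=2: a_2=4, p_2 = 4*8 + 1 = 33, q_2 = 4*7 + 1 = 29.
  i=3: a_3=8, p_3 = 8*33 + 8 = 272, q_3 = 8*29 + 7 = 239.
  i=4: a_4=2, p_4 = 2*272 + 33 = 577, q_4 = 2*239 + 29 = 507.
  i=5: a_5=6, p_5 = 6*577 + 272 = 3734, q_5 = 6*507 + 239 = 3281.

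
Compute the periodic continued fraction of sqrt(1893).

[43; (1, 1, 28, 1, 1, 86)]

Write x_i = (sqrt(1893) + m_i)/d_i with (m_0, d_0) = (0, 1). a_0 = floor(sqrt(1893)) = 43, since 43^2 = 1849 <= 1893 < 1936 = 44^2.
Iterate m_{i+1} = d_i*a_i - m_i, d_{i+1} = (1893 - m_{i+1}^2)/d_i, a_{i+1} = floor((a_0 + m_{i+1})/d_{i+1}):
  m_1 = 1*43 - 0 = 43, d_1 = (1893 - 43^2)/1 = 44/1 = 44, a_1 = floor((43 + 43)/44) = 1.
  m_2 = 44*1 - 43 = 1, d_2 = (1893 - 1^2)/44 = 1892/44 = 43, a_2 = floor((43 + 1)/43) = 1.
  m_3 = 43*1 - 1 = 42, d_3 = (1893 - 42^2)/43 = 129/43 = 3, a_3 = floor((43 + 42)/3) = 28.
  m_4 = 3*28 - 42 = 42, d_4 = (1893 - 42^2)/3 = 129/3 = 43, a_4 = floor((43 + 42)/43) = 1.
  m_5 = 43*1 - 42 = 1, d_5 = (1893 - 1^2)/43 = 1892/43 = 44, a_5 = floor((43 + 1)/44) = 1.
  m_6 = 44*1 - 1 = 43, d_6 = (1893 - 43^2)/44 = 44/44 = 1, a_6 = floor((43 + 43)/1) = 86.
  m_7 = 1*86 - 43 = 43, d_7 = (1893 - 43^2)/1 = 44/1 = 44: (m_7, d_7) = (m_1, d_1) = (43, 44), so from here the quotients repeat a_1, ..., a_6; the period length is 6.
Hence the expansion of sqrt(1893) is a_0 = 43 followed by the repeating block 1, 1, 28, 1, 1, 86 (period 6).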